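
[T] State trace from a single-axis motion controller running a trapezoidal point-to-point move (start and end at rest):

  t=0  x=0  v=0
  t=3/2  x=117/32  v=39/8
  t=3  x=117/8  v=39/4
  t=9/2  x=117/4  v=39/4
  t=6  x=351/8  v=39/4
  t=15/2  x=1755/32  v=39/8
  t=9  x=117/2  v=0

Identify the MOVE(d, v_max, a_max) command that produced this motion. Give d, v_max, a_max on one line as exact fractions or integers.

final state: t=9, x=117/2, v=0 → d = 117/2
a_max = (39/8−0)/(3/2−0) = 13/4
max v = 39/4 over t∈[3,6] → v_max = 39/4
check: 39/4·(3+3) = 117/2 ✓

d=117/2 v_max=39/4 a_max=13/4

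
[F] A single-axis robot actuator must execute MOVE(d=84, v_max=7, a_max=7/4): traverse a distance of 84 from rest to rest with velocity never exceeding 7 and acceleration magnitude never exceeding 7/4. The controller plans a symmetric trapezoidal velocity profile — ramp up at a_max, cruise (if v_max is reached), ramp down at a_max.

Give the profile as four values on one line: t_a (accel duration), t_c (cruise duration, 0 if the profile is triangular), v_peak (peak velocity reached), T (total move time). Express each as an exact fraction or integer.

t_a=4 t_c=8 v_peak=7 T=16

v_max²/a_max = 7²/(7/4) = 28
84 ≥ 28 so v_max reached
t_a = 7/(7/4) = 4; v_peak = 7
d_cruise = 84 − 28 = 56; t_c = 56/7 = 8
T = 2·4 + 8 = 16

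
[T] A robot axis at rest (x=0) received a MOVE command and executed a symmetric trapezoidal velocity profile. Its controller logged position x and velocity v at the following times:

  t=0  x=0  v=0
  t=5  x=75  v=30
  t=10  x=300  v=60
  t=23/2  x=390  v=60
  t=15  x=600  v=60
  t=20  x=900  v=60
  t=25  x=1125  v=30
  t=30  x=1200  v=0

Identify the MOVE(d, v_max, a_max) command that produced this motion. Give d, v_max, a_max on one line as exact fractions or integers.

final state: t=30, x=1200, v=0 → d = 1200
a_max = (30−0)/(5−0) = 6
max v = 60 over t∈[10,20] → v_max = 60
check: 60·(10+10) = 1200 ✓

d=1200 v_max=60 a_max=6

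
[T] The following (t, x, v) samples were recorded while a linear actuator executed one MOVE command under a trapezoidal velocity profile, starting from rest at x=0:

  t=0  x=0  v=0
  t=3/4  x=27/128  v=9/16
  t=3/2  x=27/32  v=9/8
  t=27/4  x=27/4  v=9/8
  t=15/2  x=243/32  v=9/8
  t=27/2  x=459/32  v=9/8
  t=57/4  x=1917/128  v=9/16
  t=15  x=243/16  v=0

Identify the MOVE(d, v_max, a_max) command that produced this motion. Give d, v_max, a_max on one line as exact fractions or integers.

d=243/16 v_max=9/8 a_max=3/4

final state: t=15, x=243/16, v=0 → d = 243/16
a_max = (9/16−0)/(3/4−0) = 3/4
max v = 9/8 over t∈[3/2,27/2] → v_max = 9/8
check: 9/8·(3/2+12) = 243/16 ✓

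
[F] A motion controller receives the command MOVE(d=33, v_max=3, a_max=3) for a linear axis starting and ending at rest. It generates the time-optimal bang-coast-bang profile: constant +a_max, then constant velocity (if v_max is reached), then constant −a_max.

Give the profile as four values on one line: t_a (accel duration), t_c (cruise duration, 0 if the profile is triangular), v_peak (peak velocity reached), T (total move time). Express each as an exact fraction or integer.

(v_max)²/a_max = 3²/3 = 3
33 ≥ 3 → trapezoidal
t_a = 3/3 = 1; v_peak = 3
d_cruise = 33 − 3 = 30; t_c = 30/3 = 10
T = 2·1 + 10 = 12

t_a=1 t_c=10 v_peak=3 T=12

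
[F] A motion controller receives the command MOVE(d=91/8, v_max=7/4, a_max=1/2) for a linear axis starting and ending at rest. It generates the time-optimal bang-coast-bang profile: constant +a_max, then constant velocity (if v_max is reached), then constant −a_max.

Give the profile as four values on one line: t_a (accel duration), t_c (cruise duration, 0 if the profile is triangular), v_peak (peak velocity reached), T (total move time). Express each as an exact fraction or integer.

(v_max)²/a_max = (7/4)²/(1/2) = 49/8
91/8 ≥ 49/8 so v_max reached
t_a = (7/4)/(1/2) = 7/2; v_peak = 7/4
d_cruise = 91/8 − 49/8 = 21/4; t_c = (21/4)/(7/4) = 3
T = 2·7/2 + 3 = 10

t_a=7/2 t_c=3 v_peak=7/4 T=10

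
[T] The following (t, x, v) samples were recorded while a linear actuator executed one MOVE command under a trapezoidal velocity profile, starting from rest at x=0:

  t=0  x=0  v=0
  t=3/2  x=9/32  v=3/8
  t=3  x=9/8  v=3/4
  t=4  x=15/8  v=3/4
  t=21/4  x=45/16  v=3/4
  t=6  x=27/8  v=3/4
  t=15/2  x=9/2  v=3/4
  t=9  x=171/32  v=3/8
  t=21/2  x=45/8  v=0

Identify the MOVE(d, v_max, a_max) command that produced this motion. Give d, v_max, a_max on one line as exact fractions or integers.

final state: t=21/2, x=45/8, v=0 → d = 45/8
a_max = (3/8−0)/(3/2−0) = 1/4
max v = 3/4 over t∈[3,15/2] → v_max = 3/4
check: 3/4·(3+9/2) = 45/8 ✓

d=45/8 v_max=3/4 a_max=1/4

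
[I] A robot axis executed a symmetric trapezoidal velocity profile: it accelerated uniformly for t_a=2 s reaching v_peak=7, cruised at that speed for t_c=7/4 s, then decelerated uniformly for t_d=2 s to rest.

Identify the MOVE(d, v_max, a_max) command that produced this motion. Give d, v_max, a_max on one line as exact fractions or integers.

a_max = 7/2
d_a = ½·7·2 = 7; d_c = 7·7/4 = 49/4
d = 2·7 + 49/4 = 105/4
t_c = 7/4 > 0 → v_max = v_peak = 7

d=105/4 v_max=7 a_max=7/2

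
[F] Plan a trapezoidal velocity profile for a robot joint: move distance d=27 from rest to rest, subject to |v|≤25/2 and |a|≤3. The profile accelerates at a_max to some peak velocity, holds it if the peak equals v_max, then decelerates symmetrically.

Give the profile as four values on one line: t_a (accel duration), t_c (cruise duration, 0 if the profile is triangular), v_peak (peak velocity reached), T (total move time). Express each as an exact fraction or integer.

t_a=3 t_c=0 v_peak=9 T=6

vₘ²/aₘ = (25/2)²/3 = 625/12
27 < 625/12 → triangular
v_peak = √(27·3) = √81 = 9
t_a = 9/3 = 3; t_c = 0
T = 2·3 = 6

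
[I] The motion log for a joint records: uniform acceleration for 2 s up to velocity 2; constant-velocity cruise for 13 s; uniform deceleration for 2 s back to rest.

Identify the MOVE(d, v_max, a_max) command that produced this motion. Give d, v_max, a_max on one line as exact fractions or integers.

d=30 v_max=2 a_max=1

a_max = 2/2 = 1
d_a = ½·2·2 = 2; d_c = 2·13 = 26
d = 2·2 + 26 = 30
t_c = 13 > 0 ⇒ limit active, v_max = 2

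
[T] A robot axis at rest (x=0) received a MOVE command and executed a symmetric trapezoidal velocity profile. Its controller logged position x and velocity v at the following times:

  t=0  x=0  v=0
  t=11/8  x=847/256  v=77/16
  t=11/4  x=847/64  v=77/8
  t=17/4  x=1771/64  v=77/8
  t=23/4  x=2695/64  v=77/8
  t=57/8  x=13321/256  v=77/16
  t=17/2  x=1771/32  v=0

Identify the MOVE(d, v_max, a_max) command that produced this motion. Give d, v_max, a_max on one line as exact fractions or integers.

final state: t=17/2, x=1771/32, v=0 → d = 1771/32
a_max = (77/16−0)/(11/8−0) = 7/2
max v = 77/8 over t∈[11/4,23/4] → v_max = 77/8
check: 77/8·(11/4+3) = 1771/32 ✓

d=1771/32 v_max=77/8 a_max=7/2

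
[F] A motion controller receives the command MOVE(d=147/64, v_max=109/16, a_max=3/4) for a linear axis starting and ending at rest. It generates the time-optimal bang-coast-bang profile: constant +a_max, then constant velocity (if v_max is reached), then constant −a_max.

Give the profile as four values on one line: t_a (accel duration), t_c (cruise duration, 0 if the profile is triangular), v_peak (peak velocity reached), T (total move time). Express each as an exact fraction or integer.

v_max²/a_max = (109/16)²/(3/4) = 11881/192
147/64 < 11881/192 so t_c = 0
v_peak = √(147/64·3/4) = √(441/256) = 21/16
t_a = (21/16)/(3/4) = 7/4; t_c = 0
T = 2·7/4 = 7/2

t_a=7/4 t_c=0 v_peak=21/16 T=7/2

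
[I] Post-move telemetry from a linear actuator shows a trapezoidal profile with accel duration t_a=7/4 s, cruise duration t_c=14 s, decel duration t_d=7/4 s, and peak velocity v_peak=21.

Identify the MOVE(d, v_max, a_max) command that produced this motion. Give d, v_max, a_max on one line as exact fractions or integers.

d=1323/4 v_max=21 a_max=12

a_max = 21/(7/4) = 12
d_a = ½·21·7/4 = 147/8; d_c = 21·14 = 294
d = 2·147/8 + 294 = 1323/4
t_c = 14 > 0 so v_max = 21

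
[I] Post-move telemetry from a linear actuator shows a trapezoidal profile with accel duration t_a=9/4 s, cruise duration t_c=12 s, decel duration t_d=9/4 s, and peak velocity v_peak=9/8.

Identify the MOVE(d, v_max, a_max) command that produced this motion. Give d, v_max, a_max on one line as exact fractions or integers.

d=513/32 v_max=9/8 a_max=1/2

a_max = (9/8)/(9/4) = 1/2
d_a = ½·9/8·9/4 = 81/64; d_c = 9/8·12 = 27/2
d = 2·81/64 + 27/2 = 513/32
t_c = 12 > 0 → v_max = v_peak = 9/8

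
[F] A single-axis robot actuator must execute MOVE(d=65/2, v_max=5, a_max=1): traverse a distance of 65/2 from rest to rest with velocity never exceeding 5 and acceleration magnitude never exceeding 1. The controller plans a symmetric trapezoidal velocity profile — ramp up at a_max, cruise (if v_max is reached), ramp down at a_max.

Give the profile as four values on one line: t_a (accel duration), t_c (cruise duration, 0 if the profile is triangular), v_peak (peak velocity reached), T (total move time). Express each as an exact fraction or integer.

t_a=5 t_c=3/2 v_peak=5 T=23/2

vₘ²/aₘ = 5²/1 = 25
65/2 ≥ 25 → trapezoidal
t_a = 5/1 = 5; v_peak = 5
d_cruise = 65/2 − 25 = 15/2; t_c = (15/2)/5 = 3/2
T = 2·5 + 3/2 = 23/2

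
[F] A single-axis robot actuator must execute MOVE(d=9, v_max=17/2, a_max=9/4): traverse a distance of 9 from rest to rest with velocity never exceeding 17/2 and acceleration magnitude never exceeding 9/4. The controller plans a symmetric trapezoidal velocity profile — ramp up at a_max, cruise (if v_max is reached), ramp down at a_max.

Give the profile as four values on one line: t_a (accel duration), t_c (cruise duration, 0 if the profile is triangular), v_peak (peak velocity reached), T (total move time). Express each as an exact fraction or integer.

t_a=2 t_c=0 v_peak=9/2 T=4

vₘ²/aₘ = (17/2)²/(9/4) = 289/9
9 < 289/9 → triangular
v_peak = √(9·9/4) = √(81/4) = 9/2
t_a = (9/2)/(9/4) = 2; t_c = 0
T = 2·2 = 4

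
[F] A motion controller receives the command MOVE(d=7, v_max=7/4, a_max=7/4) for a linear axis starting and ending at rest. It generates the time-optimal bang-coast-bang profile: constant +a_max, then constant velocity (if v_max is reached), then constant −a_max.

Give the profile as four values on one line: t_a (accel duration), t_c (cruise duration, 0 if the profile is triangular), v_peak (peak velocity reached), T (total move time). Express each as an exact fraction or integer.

t_a=1 t_c=3 v_peak=7/4 T=5

v_max²/a_max = (7/4)²/(7/4) = 7/4
7 ≥ 7/4 → trapezoidal
t_a = (7/4)/(7/4) = 1; v_peak = 7/4
d_cruise = 7 − 7/4 = 21/4; t_c = (21/4)/(7/4) = 3
T = 2·1 + 3 = 5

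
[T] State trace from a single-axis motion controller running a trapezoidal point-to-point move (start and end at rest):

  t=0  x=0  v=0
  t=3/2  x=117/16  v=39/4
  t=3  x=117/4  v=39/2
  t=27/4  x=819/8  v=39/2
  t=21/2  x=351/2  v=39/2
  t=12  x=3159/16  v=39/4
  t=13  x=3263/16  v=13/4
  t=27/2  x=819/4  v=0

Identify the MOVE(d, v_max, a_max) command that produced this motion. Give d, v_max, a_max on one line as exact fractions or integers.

final state: t=27/2, x=819/4, v=0 → d = 819/4
a_max = (39/4−0)/(3/2−0) = 13/2
max v = 39/2 over t∈[3,21/2] → v_max = 39/2
check: 39/2·(3+15/2) = 819/4 ✓

d=819/4 v_max=39/2 a_max=13/2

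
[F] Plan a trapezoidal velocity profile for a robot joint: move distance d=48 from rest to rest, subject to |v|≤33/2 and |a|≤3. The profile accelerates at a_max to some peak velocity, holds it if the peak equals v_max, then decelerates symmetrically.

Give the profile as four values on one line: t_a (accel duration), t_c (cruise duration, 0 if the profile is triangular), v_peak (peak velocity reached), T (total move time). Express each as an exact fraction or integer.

vₘ²/aₘ = (33/2)²/3 = 363/4
48 < 363/4 so t_c = 0
v_peak = √(48·3) = √144 = 12
t_a = 12/3 = 4; t_c = 0
T = 2·4 = 8

t_a=4 t_c=0 v_peak=12 T=8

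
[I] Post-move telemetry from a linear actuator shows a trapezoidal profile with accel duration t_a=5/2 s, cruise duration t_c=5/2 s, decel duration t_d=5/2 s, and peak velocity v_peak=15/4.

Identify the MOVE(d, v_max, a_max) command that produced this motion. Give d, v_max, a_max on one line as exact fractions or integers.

a_max = (15/4)/(5/2) = 3/2
d_a = ½·15/4·5/2 = 75/16; d_c = 15/4·5/2 = 75/8
d = 2·75/16 + 75/8 = 75/4
t_c = 5/2 > 0 so v_max = 15/4

d=75/4 v_max=15/4 a_max=3/2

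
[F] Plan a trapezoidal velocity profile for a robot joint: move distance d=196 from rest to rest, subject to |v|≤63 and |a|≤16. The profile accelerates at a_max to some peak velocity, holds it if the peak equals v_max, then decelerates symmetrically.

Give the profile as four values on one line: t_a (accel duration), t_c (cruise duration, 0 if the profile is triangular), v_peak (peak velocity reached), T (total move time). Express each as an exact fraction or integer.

(v_max)²/a_max = 63²/16 = 3969/16
196 < 3969/16 → triangular
v_peak = √(196·16) = √3136 = 56
t_a = 56/16 = 7/2; t_c = 0
T = 2·7/2 = 7

t_a=7/2 t_c=0 v_peak=56 T=7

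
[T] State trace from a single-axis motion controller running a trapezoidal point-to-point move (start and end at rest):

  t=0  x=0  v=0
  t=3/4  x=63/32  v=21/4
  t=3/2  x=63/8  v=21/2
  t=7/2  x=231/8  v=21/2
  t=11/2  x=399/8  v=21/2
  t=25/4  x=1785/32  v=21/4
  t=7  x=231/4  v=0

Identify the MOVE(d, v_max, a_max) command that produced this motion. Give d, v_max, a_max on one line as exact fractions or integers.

final state: t=7, x=231/4, v=0 → d = 231/4
a_max = (21/4−0)/(3/4−0) = 7
max v = 21/2 over t∈[3/2,11/2] → v_max = 21/2
check: 21/2·(3/2+4) = 231/4 ✓

d=231/4 v_max=21/2 a_max=7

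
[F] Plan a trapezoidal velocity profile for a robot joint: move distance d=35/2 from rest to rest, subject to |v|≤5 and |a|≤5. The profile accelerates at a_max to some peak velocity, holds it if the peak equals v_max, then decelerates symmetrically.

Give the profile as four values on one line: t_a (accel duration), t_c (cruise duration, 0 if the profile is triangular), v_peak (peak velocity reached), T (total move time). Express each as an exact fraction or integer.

(v_max)²/a_max = 5²/5 = 5
35/2 ≥ 5 ⇒ cruise phase
t_a = 5/5 = 1; v_peak = 5
d_cruise = 35/2 − 5 = 25/2; t_c = (25/2)/5 = 5/2
T = 2·1 + 5/2 = 9/2

t_a=1 t_c=5/2 v_peak=5 T=9/2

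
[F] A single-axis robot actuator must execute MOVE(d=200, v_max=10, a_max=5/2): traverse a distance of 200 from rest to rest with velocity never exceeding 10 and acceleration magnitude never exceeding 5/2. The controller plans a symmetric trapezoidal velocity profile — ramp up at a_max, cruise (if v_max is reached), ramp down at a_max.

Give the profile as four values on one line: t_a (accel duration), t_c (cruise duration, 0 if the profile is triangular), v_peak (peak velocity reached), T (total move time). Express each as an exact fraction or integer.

v_max²/a_max = 10²/(5/2) = 40
200 ≥ 40 so v_max reached
t_a = 10/(5/2) = 4; v_peak = 10
d_cruise = 200 − 40 = 160; t_c = 160/10 = 16
T = 2·4 + 16 = 24

t_a=4 t_c=16 v_peak=10 T=24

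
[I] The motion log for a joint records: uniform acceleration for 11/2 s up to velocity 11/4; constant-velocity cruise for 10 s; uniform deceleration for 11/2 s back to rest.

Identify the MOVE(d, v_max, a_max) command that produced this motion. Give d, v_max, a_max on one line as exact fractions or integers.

a_max = (11/4)/(11/2) = 1/2
d_a = ½·11/4·11/2 = 121/16; d_c = 11/4·10 = 55/2
d = 2·121/16 + 55/2 = 341/8
t_c = 10 > 0 → v_max = v_peak = 11/4

d=341/8 v_max=11/4 a_max=1/2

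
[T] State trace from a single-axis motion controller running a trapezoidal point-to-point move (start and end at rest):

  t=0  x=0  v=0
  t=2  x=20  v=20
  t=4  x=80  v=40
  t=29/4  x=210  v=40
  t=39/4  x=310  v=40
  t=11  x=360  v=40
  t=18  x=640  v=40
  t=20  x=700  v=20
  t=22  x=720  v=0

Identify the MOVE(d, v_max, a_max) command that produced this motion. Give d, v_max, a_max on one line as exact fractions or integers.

d=720 v_max=40 a_max=10

final state: t=22, x=720, v=0 → d = 720
a_max = (20−0)/(2−0) = 10
max v = 40 over t∈[4,18] → v_max = 40
check: 40·(4+14) = 720 ✓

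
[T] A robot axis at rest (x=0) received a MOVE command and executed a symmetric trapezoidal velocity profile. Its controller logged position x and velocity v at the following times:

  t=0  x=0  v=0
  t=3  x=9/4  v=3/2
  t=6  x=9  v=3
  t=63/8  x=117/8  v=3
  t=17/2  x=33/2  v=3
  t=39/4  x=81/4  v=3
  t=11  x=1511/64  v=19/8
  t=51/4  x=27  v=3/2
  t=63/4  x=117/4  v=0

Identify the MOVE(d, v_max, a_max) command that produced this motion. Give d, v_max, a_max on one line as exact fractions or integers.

final state: t=63/4, x=117/4, v=0 → d = 117/4
a_max = (3/2−0)/(3−0) = 1/2
max v = 3 over t∈[6,39/4] → v_max = 3
check: 3·(6+15/4) = 117/4 ✓

d=117/4 v_max=3 a_max=1/2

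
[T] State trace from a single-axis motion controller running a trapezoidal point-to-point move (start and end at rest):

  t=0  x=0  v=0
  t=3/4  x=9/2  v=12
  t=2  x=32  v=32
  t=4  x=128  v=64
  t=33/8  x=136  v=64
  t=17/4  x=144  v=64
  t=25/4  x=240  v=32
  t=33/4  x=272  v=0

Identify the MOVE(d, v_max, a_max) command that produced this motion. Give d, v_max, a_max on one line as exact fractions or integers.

final state: t=33/4, x=272, v=0 → d = 272
a_max = (12−0)/(3/4−0) = 16
max v = 64 over t∈[4,17/4] → v_max = 64
check: 64·(4+1/4) = 272 ✓

d=272 v_max=64 a_max=16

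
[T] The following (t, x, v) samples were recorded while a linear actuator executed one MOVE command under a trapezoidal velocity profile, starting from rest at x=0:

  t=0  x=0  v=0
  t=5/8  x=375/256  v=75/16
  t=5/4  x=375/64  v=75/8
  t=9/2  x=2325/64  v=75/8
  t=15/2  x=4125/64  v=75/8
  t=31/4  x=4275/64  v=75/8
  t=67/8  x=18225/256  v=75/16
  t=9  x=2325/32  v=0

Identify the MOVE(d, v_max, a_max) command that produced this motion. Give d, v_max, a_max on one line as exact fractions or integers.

final state: t=9, x=2325/32, v=0 → d = 2325/32
a_max = (75/16−0)/(5/8−0) = 15/2
max v = 75/8 over t∈[5/4,31/4] → v_max = 75/8
check: 75/8·(5/4+13/2) = 2325/32 ✓

d=2325/32 v_max=75/8 a_max=15/2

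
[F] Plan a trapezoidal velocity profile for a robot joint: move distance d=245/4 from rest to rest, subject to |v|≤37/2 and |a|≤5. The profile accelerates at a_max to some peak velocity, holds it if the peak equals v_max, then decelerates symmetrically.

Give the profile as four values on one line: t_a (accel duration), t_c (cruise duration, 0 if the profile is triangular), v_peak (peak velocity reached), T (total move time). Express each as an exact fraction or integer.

(v_max)²/a_max = (37/2)²/5 = 1369/20
245/4 < 1369/20 so t_c = 0
v_peak = √(245/4·5) = √(1225/4) = 35/2
t_a = (35/2)/5 = 7/2; t_c = 0
T = 2·7/2 = 7

t_a=7/2 t_c=0 v_peak=35/2 T=7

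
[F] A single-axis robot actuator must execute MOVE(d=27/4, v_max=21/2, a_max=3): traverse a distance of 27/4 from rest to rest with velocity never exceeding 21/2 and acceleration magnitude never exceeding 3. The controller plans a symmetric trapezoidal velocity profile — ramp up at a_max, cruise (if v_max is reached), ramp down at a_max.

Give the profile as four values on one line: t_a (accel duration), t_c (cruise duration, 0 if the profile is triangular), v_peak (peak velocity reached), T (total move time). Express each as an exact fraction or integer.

t_a=3/2 t_c=0 v_peak=9/2 T=3

(v_max)²/a_max = (21/2)²/3 = 147/4
27/4 < 147/4 → triangular
v_peak = √(27/4·3) = √(81/4) = 9/2
t_a = (9/2)/3 = 3/2; t_c = 0
T = 2·3/2 = 3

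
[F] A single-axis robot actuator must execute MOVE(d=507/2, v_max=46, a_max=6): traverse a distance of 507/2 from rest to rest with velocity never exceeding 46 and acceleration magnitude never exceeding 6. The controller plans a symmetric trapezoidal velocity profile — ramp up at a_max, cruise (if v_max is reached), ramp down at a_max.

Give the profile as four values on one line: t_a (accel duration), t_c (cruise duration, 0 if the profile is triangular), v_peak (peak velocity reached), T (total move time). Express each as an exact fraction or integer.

vₘ²/aₘ = 46²/6 = 1058/3
507/2 < 1058/3 so t_c = 0
v_peak = √(507/2·6) = √1521 = 39
t_a = 39/6 = 13/2; t_c = 0
T = 2·13/2 = 13

t_a=13/2 t_c=0 v_peak=39 T=13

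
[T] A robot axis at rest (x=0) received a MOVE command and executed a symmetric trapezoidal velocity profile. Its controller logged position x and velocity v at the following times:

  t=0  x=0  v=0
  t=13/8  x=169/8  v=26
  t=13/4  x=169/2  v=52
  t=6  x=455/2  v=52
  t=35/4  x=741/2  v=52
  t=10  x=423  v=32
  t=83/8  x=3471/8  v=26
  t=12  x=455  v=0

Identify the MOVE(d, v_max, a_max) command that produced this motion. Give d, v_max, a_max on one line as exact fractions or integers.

d=455 v_max=52 a_max=16

final state: t=12, x=455, v=0 → d = 455
a_max = (26−0)/(13/8−0) = 16
max v = 52 over t∈[13/4,35/4] → v_max = 52
check: 52·(13/4+11/2) = 455 ✓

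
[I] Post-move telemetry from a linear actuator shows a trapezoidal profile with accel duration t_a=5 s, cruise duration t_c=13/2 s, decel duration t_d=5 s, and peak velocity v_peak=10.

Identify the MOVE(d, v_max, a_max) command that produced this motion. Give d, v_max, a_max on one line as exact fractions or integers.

d=115 v_max=10 a_max=2

a_max = 10/5 = 2
d_a = ½·10·5 = 25; d_c = 10·13/2 = 65
d = 2·25 + 65 = 115
t_c = 13/2 > 0 ⇒ limit active, v_max = 10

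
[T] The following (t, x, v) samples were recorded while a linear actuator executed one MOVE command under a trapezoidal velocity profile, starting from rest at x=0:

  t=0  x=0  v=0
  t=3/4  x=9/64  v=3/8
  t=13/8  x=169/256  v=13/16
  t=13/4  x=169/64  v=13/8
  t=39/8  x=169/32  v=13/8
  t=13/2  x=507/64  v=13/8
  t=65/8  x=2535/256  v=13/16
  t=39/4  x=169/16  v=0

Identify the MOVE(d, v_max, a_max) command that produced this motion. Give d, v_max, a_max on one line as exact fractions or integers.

final state: t=39/4, x=169/16, v=0 → d = 169/16
a_max = (3/8−0)/(3/4−0) = 1/2
max v = 13/8 over t∈[13/4,13/2] → v_max = 13/8
check: 13/8·(13/4+13/4) = 169/16 ✓

d=169/16 v_max=13/8 a_max=1/2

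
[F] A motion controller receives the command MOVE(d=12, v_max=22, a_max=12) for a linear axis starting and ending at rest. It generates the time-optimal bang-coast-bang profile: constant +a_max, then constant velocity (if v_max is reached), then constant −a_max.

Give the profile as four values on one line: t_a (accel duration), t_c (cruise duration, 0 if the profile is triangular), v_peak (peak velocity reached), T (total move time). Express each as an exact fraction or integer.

t_a=1 t_c=0 v_peak=12 T=2

vₘ²/aₘ = 22²/12 = 121/3
12 < 121/3 so t_c = 0
v_peak = √(12·12) = √144 = 12
t_a = 12/12 = 1; t_c = 0
T = 2·1 = 2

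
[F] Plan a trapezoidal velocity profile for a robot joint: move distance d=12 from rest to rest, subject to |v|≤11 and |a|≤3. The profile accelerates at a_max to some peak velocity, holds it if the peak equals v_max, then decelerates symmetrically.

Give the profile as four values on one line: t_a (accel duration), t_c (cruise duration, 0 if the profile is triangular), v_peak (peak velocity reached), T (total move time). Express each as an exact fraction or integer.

(v_max)²/a_max = 11²/3 = 121/3
12 < 121/3 ⇒ no cruise
v_peak = √(12·3) = √36 = 6
t_a = 6/3 = 2; t_c = 0
T = 2·2 = 4

t_a=2 t_c=0 v_peak=6 T=4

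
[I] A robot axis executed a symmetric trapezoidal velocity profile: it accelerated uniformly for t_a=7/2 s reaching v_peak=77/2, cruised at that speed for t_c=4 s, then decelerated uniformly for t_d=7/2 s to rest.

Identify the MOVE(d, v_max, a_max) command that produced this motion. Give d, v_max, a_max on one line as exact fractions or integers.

d=1155/4 v_max=77/2 a_max=11

a_max = (77/2)/(7/2) = 11
d_a = ½·77/2·7/2 = 539/8; d_c = 77/2·4 = 154
d = 2·539/8 + 154 = 1155/4
t_c = 4 > 0 ⇒ limit active, v_max = 77/2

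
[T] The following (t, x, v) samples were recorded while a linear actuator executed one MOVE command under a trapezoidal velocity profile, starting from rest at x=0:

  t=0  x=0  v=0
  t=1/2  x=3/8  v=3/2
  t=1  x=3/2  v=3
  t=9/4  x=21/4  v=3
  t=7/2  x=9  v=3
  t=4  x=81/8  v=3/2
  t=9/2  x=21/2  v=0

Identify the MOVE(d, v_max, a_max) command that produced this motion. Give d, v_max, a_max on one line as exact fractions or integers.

d=21/2 v_max=3 a_max=3

final state: t=9/2, x=21/2, v=0 → d = 21/2
a_max = (3/2−0)/(1/2−0) = 3
max v = 3 over t∈[1,7/2] → v_max = 3
check: 3·(1+5/2) = 21/2 ✓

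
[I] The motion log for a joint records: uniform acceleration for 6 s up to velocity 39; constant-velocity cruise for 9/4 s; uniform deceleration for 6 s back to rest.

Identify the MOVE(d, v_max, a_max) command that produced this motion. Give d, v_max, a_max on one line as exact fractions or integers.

a_max = 39/6 = 13/2
d_a = ½·39·6 = 117; d_c = 39·9/4 = 351/4
d = 2·117 + 351/4 = 1287/4
t_c = 9/4 > 0 ⇒ limit active, v_max = 39

d=1287/4 v_max=39 a_max=13/2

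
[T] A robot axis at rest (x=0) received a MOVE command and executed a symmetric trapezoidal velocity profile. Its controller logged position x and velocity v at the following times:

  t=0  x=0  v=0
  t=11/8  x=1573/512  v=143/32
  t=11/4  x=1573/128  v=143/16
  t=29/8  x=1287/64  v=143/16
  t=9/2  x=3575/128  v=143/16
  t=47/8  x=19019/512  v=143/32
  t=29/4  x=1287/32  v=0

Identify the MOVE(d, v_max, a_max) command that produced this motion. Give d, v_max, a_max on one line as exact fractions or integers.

final state: t=29/4, x=1287/32, v=0 → d = 1287/32
a_max = (143/32−0)/(11/8−0) = 13/4
max v = 143/16 over t∈[11/4,9/2] → v_max = 143/16
check: 143/16·(11/4+7/4) = 1287/32 ✓

d=1287/32 v_max=143/16 a_max=13/4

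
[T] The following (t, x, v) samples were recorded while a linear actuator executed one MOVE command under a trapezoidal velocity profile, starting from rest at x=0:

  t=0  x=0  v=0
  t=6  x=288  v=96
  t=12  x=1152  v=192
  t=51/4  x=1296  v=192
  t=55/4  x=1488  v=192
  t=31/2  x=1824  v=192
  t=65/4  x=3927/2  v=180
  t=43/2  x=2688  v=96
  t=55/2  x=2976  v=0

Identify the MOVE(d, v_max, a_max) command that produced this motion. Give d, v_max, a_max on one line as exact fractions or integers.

final state: t=55/2, x=2976, v=0 → d = 2976
a_max = (96−0)/(6−0) = 16
max v = 192 over t∈[12,31/2] → v_max = 192
check: 192·(12+7/2) = 2976 ✓

d=2976 v_max=192 a_max=16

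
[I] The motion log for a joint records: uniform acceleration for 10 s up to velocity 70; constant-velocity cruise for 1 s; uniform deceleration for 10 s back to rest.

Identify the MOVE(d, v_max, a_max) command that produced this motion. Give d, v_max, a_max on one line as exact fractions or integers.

a_max = 70/10 = 7
d_a = ½·70·10 = 350; d_c = 70·1 = 70
d = 2·350 + 70 = 770
t_c = 1 > 0 → v_max = v_peak = 70

d=770 v_max=70 a_max=7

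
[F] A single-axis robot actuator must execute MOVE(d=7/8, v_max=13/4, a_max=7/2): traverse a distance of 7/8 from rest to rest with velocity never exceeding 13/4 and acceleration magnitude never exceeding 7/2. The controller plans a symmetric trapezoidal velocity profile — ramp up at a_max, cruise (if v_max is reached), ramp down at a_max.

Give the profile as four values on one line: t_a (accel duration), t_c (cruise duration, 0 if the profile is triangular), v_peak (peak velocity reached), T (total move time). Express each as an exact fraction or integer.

t_a=1/2 t_c=0 v_peak=7/4 T=1

v_max²/a_max = (13/4)²/(7/2) = 169/56
7/8 < 169/56 so t_c = 0
v_peak = √(7/8·7/2) = √(49/16) = 7/4
t_a = (7/4)/(7/2) = 1/2; t_c = 0
T = 2·1/2 = 1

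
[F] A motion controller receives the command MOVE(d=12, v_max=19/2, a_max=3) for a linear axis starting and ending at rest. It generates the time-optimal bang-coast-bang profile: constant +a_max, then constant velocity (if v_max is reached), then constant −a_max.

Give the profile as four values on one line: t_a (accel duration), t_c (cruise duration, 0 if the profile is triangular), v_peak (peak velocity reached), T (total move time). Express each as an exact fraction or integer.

t_a=2 t_c=0 v_peak=6 T=4

v_max²/a_max = (19/2)²/3 = 361/12
12 < 361/12 ⇒ no cruise
v_peak = √(12·3) = √36 = 6
t_a = 6/3 = 2; t_c = 0
T = 2·2 = 4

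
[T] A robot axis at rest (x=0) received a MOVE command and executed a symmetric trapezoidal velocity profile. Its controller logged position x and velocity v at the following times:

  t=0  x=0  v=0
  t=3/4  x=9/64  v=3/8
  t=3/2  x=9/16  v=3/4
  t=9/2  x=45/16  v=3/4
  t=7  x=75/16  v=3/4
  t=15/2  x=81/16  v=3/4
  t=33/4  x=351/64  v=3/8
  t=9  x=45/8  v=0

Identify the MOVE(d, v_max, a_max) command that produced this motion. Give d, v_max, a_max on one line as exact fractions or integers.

final state: t=9, x=45/8, v=0 → d = 45/8
a_max = (3/8−0)/(3/4−0) = 1/2
max v = 3/4 over t∈[3/2,15/2] → v_max = 3/4
check: 3/4·(3/2+6) = 45/8 ✓

d=45/8 v_max=3/4 a_max=1/2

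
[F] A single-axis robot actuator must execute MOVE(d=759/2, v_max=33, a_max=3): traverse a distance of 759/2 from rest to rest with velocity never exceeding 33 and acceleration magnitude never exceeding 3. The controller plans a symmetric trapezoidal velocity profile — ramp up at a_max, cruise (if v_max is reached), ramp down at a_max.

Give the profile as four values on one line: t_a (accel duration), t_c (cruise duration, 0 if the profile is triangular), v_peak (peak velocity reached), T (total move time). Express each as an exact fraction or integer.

t_a=11 t_c=1/2 v_peak=33 T=45/2

v_max²/a_max = 33²/3 = 363
759/2 ≥ 363 → trapezoidal
t_a = 33/3 = 11; v_peak = 33
d_cruise = 759/2 − 363 = 33/2; t_c = (33/2)/33 = 1/2
T = 2·11 + 1/2 = 45/2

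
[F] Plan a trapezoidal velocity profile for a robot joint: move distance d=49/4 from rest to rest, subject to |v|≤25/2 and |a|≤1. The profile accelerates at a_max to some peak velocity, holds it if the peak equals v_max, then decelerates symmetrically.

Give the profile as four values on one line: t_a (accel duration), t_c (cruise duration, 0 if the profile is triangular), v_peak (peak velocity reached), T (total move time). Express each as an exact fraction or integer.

vₘ²/aₘ = (25/2)²/1 = 625/4
49/4 < 625/4 ⇒ no cruise
v_peak = √(49/4·1) = √(49/4) = 7/2
t_a = (7/2)/1 = 7/2; t_c = 0
T = 2·7/2 = 7

t_a=7/2 t_c=0 v_peak=7/2 T=7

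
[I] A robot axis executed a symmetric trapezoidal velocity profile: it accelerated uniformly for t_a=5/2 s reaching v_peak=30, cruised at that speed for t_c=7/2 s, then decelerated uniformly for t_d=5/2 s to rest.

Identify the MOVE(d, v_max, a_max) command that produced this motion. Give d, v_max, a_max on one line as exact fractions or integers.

a_max = 30/(5/2) = 12
d_a = ½·30·5/2 = 75/2; d_c = 30·7/2 = 105
d = 2·75/2 + 105 = 180
t_c = 7/2 > 0 → v_max = v_peak = 30

d=180 v_max=30 a_max=12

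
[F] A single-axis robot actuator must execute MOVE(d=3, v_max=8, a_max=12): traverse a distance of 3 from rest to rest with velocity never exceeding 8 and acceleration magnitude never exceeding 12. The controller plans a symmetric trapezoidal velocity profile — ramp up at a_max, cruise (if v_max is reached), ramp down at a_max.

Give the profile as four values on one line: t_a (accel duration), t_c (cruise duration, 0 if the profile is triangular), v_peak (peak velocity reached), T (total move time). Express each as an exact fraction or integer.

t_a=1/2 t_c=0 v_peak=6 T=1

(v_max)²/a_max = 8²/12 = 16/3
3 < 16/3 ⇒ no cruise
v_peak = √(3·12) = √36 = 6
t_a = 6/12 = 1/2; t_c = 0
T = 2·1/2 = 1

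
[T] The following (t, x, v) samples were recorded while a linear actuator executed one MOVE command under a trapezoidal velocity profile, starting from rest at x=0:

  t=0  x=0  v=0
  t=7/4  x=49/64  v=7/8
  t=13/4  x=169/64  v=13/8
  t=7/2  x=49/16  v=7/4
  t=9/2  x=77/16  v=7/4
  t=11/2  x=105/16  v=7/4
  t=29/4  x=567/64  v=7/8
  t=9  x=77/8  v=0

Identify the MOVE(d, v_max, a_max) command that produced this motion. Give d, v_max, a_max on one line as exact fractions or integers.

final state: t=9, x=77/8, v=0 → d = 77/8
a_max = (7/8−0)/(7/4−0) = 1/2
max v = 7/4 over t∈[7/2,11/2] → v_max = 7/4
check: 7/4·(7/2+2) = 77/8 ✓

d=77/8 v_max=7/4 a_max=1/2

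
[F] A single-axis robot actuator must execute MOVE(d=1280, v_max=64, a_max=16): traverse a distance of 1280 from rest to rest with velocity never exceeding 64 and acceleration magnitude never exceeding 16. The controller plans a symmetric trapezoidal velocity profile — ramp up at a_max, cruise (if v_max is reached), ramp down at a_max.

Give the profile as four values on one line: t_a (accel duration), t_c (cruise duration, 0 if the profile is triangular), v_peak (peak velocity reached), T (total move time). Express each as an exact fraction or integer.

t_a=4 t_c=16 v_peak=64 T=24

(v_max)²/a_max = 64²/16 = 256
1280 ≥ 256 so v_max reached
t_a = 64/16 = 4; v_peak = 64
d_cruise = 1280 − 256 = 1024; t_c = 1024/64 = 16
T = 2·4 + 16 = 24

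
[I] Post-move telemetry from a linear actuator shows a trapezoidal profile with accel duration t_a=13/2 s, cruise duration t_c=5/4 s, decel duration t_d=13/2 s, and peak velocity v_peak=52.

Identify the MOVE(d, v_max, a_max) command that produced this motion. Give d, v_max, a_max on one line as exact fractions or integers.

d=403 v_max=52 a_max=8

a_max = 52/(13/2) = 8
d_a = ½·52·13/2 = 169; d_c = 52·5/4 = 65
d = 2·169 + 65 = 403
t_c = 5/4 > 0 → v_max = v_peak = 52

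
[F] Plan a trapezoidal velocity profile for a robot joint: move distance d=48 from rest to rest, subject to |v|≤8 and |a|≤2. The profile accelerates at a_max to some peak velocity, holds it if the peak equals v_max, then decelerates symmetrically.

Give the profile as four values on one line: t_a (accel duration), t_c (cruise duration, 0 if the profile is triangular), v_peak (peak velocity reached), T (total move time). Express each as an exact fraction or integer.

(v_max)²/a_max = 8²/2 = 32
48 ≥ 32 so v_max reached
t_a = 8/2 = 4; v_peak = 8
d_cruise = 48 − 32 = 16; t_c = 16/8 = 2
T = 2·4 + 2 = 10

t_a=4 t_c=2 v_peak=8 T=10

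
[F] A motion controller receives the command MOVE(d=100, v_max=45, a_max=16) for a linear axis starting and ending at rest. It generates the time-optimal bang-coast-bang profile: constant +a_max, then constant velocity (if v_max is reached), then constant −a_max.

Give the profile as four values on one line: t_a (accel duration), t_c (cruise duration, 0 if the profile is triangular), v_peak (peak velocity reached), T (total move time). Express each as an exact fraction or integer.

(v_max)²/a_max = 45²/16 = 2025/16
100 < 2025/16 → triangular
v_peak = √(100·16) = √1600 = 40
t_a = 40/16 = 5/2; t_c = 0
T = 2·5/2 = 5

t_a=5/2 t_c=0 v_peak=40 T=5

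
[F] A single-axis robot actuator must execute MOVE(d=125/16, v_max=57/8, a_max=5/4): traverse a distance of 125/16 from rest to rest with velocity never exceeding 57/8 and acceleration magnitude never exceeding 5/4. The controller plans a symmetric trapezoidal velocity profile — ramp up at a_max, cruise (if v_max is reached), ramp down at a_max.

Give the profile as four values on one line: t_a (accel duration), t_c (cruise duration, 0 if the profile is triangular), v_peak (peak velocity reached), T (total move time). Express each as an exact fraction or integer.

v_max²/a_max = (57/8)²/(5/4) = 3249/80
125/16 < 3249/80 ⇒ no cruise
v_peak = √(125/16·5/4) = √(625/64) = 25/8
t_a = (25/8)/(5/4) = 5/2; t_c = 0
T = 2·5/2 = 5

t_a=5/2 t_c=0 v_peak=25/8 T=5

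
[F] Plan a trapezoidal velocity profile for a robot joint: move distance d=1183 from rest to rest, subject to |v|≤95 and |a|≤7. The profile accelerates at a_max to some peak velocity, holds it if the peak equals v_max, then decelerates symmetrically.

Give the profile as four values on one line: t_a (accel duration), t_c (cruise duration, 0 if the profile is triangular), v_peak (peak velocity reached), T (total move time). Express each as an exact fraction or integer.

v_max²/a_max = 95²/7 = 9025/7
1183 < 9025/7 ⇒ no cruise
v_peak = √(1183·7) = √8281 = 91
t_a = 91/7 = 13; t_c = 0
T = 2·13 = 26

t_a=13 t_c=0 v_peak=91 T=26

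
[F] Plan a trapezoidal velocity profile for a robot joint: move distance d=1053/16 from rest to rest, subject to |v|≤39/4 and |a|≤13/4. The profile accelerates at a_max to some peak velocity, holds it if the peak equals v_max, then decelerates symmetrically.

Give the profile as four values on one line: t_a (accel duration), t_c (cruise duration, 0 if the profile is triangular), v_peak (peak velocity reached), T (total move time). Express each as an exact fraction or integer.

vₘ²/aₘ = (39/4)²/(13/4) = 117/4
1053/16 ≥ 117/4 → trapezoidal
t_a = (39/4)/(13/4) = 3; v_peak = 39/4
d_cruise = 1053/16 − 117/4 = 585/16; t_c = (585/16)/(39/4) = 15/4
T = 2·3 + 15/4 = 39/4

t_a=3 t_c=15/4 v_peak=39/4 T=39/4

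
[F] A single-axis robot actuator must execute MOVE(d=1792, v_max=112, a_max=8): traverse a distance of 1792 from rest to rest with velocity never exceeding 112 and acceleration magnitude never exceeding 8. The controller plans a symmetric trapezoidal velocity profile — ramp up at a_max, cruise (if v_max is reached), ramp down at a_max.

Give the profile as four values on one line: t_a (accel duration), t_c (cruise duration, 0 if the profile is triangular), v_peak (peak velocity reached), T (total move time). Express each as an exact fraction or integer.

t_a=14 t_c=2 v_peak=112 T=30

vₘ²/aₘ = 112²/8 = 1568
1792 ≥ 1568 → trapezoidal
t_a = 112/8 = 14; v_peak = 112
d_cruise = 1792 − 1568 = 224; t_c = 224/112 = 2
T = 2·14 + 2 = 30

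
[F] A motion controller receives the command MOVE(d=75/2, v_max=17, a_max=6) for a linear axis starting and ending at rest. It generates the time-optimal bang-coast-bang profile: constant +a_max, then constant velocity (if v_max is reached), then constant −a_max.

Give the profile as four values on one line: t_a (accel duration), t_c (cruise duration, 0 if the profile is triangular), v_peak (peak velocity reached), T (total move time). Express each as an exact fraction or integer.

vₘ²/aₘ = 17²/6 = 289/6
75/2 < 289/6 ⇒ no cruise
v_peak = √(75/2·6) = √225 = 15
t_a = 15/6 = 5/2; t_c = 0
T = 2·5/2 = 5

t_a=5/2 t_c=0 v_peak=15 T=5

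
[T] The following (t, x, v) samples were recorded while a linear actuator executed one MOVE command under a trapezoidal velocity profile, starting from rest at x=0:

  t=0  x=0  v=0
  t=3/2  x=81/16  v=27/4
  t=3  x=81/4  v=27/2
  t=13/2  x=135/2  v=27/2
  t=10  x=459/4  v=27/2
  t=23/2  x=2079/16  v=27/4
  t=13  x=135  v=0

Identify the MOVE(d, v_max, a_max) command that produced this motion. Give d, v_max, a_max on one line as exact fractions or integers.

final state: t=13, x=135, v=0 → d = 135
a_max = (27/4−0)/(3/2−0) = 9/2
max v = 27/2 over t∈[3,10] → v_max = 27/2
check: 27/2·(3+7) = 135 ✓

d=135 v_max=27/2 a_max=9/2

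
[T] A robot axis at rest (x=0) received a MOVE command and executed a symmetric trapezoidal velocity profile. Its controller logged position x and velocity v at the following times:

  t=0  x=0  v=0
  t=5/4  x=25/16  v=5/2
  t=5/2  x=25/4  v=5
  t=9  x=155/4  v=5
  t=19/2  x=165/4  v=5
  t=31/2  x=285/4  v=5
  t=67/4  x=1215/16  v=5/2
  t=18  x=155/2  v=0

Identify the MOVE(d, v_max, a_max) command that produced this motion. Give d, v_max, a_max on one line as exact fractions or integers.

final state: t=18, x=155/2, v=0 → d = 155/2
a_max = (5/2−0)/(5/4−0) = 2
max v = 5 over t∈[5/2,31/2] → v_max = 5
check: 5·(5/2+13) = 155/2 ✓

d=155/2 v_max=5 a_max=2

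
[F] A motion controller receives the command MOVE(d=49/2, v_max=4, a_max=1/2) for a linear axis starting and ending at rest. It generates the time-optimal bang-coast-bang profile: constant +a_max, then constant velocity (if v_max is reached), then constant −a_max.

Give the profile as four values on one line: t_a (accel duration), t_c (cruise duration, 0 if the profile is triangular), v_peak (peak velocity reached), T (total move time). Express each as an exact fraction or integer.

(v_max)²/a_max = 4²/(1/2) = 32
49/2 < 32 → triangular
v_peak = √(49/2·1/2) = √(49/4) = 7/2
t_a = (7/2)/(1/2) = 7; t_c = 0
T = 2·7 = 14

t_a=7 t_c=0 v_peak=7/2 T=14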